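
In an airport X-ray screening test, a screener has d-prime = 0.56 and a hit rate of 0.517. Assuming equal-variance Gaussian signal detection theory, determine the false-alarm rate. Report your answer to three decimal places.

false-alarm rate = 0.302

z(hit rate) = z(0.517) = 0.0426
z(FA) = z(H) − d' = 0.0426 − 0.56 = -0.5174
false-alarm rate = Φ(-0.5174) = 0.3024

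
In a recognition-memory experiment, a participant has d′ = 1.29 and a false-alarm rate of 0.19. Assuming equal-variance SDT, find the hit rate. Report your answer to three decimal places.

hit rate = 0.660

z(false-alarm rate) = z(0.19) = -0.8779
z(H) = z(FA) + d' = -0.8779 + 1.29 = 0.4121
hit rate = Φ(0.4121) = 0.6599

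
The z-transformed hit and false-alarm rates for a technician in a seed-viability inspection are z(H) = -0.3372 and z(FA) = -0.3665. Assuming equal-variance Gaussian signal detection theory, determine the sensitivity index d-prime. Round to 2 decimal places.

d-prime = 0.03

d' = z(H) − z(FA) = -0.3372 − (-0.3665) = 0.0293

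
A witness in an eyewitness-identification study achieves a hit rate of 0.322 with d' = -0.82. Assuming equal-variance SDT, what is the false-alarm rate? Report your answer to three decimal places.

z(hit rate) = z(0.322) = -0.4621
z(FA) = z(H) − d' = -0.4621 − (-0.82) = 0.3579
false-alarm rate = Φ(0.3579) = 0.6398

false-alarm rate = 0.640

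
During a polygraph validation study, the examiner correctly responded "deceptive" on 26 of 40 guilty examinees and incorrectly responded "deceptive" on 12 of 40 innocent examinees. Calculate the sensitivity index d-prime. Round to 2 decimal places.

d-prime = 0.91

H = 26/40 = 0.6500
FA = 12/40 = 0.3000
Φ⁻¹(0.6500) = 0.3853, Φ⁻¹(0.3000) = -0.5244
d' = z(H) − z(FA) = 0.3853 − (-0.5244) = 0.9097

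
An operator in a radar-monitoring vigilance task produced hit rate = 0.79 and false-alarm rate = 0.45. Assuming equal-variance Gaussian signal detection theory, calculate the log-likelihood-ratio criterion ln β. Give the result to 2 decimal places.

z(H) = z(0.79) = 0.806
z(FA) = z(0.45) = -0.126
ln β = −½·[z(H)² − z(FA)²] = −0.5 × (0.650 − 0.016) = -0.317

ln β = -0.32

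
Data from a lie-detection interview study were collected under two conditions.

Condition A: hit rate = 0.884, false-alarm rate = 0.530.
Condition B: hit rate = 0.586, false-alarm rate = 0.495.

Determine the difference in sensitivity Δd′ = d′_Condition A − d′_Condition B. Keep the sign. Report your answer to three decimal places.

Condition A: z(0.884) = 1.1952, z(0.530) = 0.0753, d' = 1.1199
Condition B: z(0.586) = 0.2173, z(0.495) = -0.0125, d' = 0.2298
Δd' = d'_Condition A − d'_Condition B = 1.1199 − 0.2298 = 0.8901
Condition A has the higher sensitivity.

Δd′ = 0.890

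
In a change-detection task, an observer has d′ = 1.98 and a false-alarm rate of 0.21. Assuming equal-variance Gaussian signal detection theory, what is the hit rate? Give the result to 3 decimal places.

hit rate = 0.880

z(false-alarm rate) = z(0.21) = -0.8064
z(H) = z(FA) + d' = -0.8064 + 1.98 = 1.1736
hit rate = Φ(1.1736) = 0.8797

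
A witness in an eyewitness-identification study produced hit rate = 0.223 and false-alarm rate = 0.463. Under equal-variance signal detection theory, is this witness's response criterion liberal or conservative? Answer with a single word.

conservative

z(H) = -0.762, z(FA) = -0.093
c = −½·(z(H) + z(FA)) = 0.4275
c > 0 → conservative criterion (biased toward responding “no”).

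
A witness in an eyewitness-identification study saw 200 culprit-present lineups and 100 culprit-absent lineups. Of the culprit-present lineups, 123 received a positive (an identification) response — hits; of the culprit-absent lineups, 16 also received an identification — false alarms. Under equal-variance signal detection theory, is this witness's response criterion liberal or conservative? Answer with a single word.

z(H) = 0.292, z(FA) = -0.994
c = −½·(z(H) + z(FA)) = 0.351
c > 0 → conservative criterion (biased toward responding “no”).

conservative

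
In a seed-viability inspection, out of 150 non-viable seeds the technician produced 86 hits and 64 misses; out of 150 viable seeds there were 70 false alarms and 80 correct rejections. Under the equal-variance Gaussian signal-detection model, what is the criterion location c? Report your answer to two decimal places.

c = -0.05

H = 86/150 = 0.5733
FA = 70/150 = 0.4667
z(H) = z(0.5733) = 0.185
z(FA) = z(0.4667) = -0.084
c = −½·[z(H) + z(FA)] = −0.5 × (0.185 + (-0.084)) = -0.0505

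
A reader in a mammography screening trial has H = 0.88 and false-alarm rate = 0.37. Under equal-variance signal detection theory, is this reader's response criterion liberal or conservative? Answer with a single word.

liberal

z(H) = 1.175, z(FA) = -0.332
c = −½·(z(H) + z(FA)) = -0.4215
c < 0 → liberal criterion (biased toward responding “yes”).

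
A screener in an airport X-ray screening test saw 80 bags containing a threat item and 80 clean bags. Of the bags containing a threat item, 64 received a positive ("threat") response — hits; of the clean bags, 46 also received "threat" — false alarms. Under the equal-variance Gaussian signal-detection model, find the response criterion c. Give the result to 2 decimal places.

H = 64/80 = 0.8000
FA = 46/80 = 0.5750
z(0.8000) = 0.8416, z(0.5750) = 0.1891
c = −½·[z(H) + z(FA)] = −0.5 × (0.8416 + 0.1891) = -0.51535
c < 0: the screener has a liberal response bias.

c = -0.52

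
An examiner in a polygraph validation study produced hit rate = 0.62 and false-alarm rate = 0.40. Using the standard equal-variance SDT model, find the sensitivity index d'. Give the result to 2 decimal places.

z(H) = z(0.62) = 0.305
z(FA) = z(0.40) = -0.253
d' = z(H) − z(FA) = 0.305 − (-0.253) = 0.558

d' = 0.56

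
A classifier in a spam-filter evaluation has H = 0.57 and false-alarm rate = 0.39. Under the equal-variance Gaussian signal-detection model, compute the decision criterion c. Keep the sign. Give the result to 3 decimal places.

z(H) = 0.1764
z(FA) = -0.2793
c = −½·[z(H) + z(FA)] = −0.5 × (0.1764 + (-0.2793)) = 0.05145

c = 0.051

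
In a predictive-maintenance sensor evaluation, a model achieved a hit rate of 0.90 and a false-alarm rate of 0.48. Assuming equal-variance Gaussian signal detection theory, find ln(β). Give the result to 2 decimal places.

ln β = -0.82

z(H) = z(0.90) = 1.282
z(FA) = z(0.48) = -0.050
ln β = −½·[z(H)² − z(FA)²] = −0.5 × (1.644 − 0.003) = -0.8205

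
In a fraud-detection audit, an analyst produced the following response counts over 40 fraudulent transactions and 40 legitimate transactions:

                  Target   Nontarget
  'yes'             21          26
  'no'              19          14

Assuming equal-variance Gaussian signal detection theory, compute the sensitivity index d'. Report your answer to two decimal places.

d' = -0.32

H = 21/40 = 0.5250
FA = 26/40 = 0.6500
Φ⁻¹(0.5250) = 0.063, Φ⁻¹(0.6500) = 0.385
d' = z(H) − z(FA) = 0.063 − 0.385 = -0.322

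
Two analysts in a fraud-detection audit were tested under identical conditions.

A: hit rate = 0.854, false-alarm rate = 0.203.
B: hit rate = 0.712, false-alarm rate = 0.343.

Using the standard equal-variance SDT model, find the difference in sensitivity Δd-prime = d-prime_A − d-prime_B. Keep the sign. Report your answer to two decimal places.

A: z(0.854) = 1.054, z(0.203) = -0.831, d' = 1.885
B: z(0.712) = 0.559, z(0.343) = -0.404, d' = 0.963
Δd' = d'_A − d'_B = 1.885 − 0.963 = 0.922
A has the higher sensitivity.

Δd-prime = 0.92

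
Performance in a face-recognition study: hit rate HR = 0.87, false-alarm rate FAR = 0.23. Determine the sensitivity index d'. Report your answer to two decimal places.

d' = 1.87

Φ⁻¹(H) = 1.126
Φ⁻¹(FA) = -0.739
d' = z(H) − z(FA) = 1.126 − (-0.739) = 1.865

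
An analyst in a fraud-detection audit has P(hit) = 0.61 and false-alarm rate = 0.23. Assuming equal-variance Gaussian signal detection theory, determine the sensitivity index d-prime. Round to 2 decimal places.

d-prime = 1.02

Φ⁻¹(H) = Φ⁻¹(0.61) = 0.2793
Φ⁻¹(FA) = Φ⁻¹(0.23) = -0.7388
d' = z(H) − z(FA) = 0.2793 − (-0.7388) = 1.0181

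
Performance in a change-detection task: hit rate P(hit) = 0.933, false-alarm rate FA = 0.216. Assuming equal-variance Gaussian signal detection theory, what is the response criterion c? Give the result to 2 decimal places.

c = -0.36

z(H) = z(0.933) = 1.4985
z(FA) = z(0.216) = -0.7858
c = −½·[z(H) + z(FA)] = −0.5 × (1.4985 + (-0.7858)) = -0.35635
c < 0: the observer has a liberal response bias.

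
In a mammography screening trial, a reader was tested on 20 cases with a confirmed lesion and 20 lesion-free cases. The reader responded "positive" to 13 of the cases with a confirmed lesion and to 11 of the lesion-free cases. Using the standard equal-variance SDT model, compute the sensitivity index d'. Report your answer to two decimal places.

d' = 0.26

H = 13/20 = 0.6500
FA = 11/20 = 0.5500
z(H) = z(0.6500) = 0.385
z(FA) = z(0.5500) = 0.126
d' = z(H) − z(FA) = 0.385 − 0.126 = 0.259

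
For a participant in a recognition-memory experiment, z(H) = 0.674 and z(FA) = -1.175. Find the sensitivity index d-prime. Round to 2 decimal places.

d' = z(H) − z(FA) = 0.674 − (-1.175) = 1.849

d-prime = 1.85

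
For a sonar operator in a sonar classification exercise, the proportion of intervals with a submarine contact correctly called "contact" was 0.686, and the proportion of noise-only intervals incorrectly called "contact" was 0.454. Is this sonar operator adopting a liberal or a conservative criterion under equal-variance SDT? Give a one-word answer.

z(H) = 0.485, z(FA) = -0.116
c = −½·(z(H) + z(FA)) = -0.1845
c < 0 → liberal criterion (biased toward responding “yes”).

liberal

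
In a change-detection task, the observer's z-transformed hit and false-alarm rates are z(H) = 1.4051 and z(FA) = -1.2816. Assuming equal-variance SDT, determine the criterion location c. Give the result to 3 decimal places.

c = -0.062

c = −½·[z(H) + z(FA)] = −½·(1.4051 + (-1.2816)) = -0.06175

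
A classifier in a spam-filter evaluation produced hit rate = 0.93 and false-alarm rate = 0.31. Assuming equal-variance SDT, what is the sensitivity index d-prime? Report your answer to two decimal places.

d-prime = 1.97

Φ⁻¹(H) = 1.476
Φ⁻¹(FA) = -0.496
d' = z(H) − z(FA) = 1.476 − (-0.496) = 1.972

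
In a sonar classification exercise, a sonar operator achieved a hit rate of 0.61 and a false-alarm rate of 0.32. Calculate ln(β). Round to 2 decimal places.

Φ⁻¹(H) = Φ⁻¹(0.61) = 0.279
Φ⁻¹(FA) = Φ⁻¹(0.32) = -0.468
ln β = −½·[z(H)² − z(FA)²] = −0.5 × (0.078 − 0.219) = 0.0705

ln β = 0.07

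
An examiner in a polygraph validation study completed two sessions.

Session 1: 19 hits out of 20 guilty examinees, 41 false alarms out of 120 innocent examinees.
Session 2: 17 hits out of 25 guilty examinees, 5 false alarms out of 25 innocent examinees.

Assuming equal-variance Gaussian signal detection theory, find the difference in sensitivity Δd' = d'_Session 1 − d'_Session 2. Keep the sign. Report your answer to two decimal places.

Session 1: z(0.9500) = 1.645, z(0.3417) = -0.408, d' = 2.053
Session 2: z(0.6800) = 0.468, z(0.2000) = -0.842, d' = 1.310
Δd' = d'_Session 1 − d'_Session 2 = 2.053 − 1.310 = 0.743
Session 1 has the higher sensitivity.

Δd' = 0.74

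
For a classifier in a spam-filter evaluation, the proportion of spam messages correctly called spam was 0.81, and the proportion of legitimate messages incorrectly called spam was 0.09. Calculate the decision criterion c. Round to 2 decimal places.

c = 0.23

z(H) = z(0.81) = 0.878
z(FA) = z(0.09) = -1.341
c = −½·[z(H) + z(FA)] = −0.5 × (0.878 + (-1.341)) = 0.2315
c > 0: the classifier has a conservative response bias.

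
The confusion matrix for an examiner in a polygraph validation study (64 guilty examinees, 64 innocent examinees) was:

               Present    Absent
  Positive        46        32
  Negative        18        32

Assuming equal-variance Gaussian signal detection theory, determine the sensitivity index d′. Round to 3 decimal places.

H = 46/64 = 0.7188
FA = 32/64 = 0.5000
z(H) = z(0.7188) = 0.5793
z(FA) = z(0.5000) = 0.0000
d' = z(H) − z(FA) = 0.5793 − 0.0000 = 0.5793

d′ = 0.579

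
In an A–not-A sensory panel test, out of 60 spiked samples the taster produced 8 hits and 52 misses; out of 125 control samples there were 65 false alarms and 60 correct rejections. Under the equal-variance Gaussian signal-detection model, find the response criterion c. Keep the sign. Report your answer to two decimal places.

H = 8/60 = 0.1333
FA = 65/125 = 0.5200
z(H) = -1.1109
z(FA) = 0.0502
c = −½·[z(H) + z(FA)] = −0.5 × (-1.1109 + 0.0502) = 0.53035

c = 0.53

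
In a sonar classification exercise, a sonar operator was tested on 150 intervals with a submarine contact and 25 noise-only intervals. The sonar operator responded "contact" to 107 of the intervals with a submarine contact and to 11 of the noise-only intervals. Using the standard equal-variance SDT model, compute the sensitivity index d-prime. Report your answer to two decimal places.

H = 107/150 = 0.7133
FA = 11/25 = 0.4400
Φ⁻¹(H) = 0.5631
Φ⁻¹(FA) = -0.1510
d' = z(H) − z(FA) = 0.5631 − (-0.1510) = 0.7141

d-prime = 0.71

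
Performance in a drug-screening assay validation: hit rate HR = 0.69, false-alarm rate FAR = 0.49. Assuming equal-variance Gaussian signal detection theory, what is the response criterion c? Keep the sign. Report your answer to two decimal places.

z(H) = z(0.69) = 0.496
z(FA) = z(0.49) = -0.025
c = −½·[z(H) + z(FA)] = −0.5 × (0.496 + (-0.025)) = -0.2355

c = -0.24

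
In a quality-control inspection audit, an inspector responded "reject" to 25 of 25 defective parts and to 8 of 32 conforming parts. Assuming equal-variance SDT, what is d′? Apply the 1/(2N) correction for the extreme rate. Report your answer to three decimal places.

The hit rate is 25/25 = 1, so apply the 1/(2N) correction: H → 1 − 1/(2·25) = 0.98000.
z(H) = z(0.98000) = 2.0537
z(FA) = z(0.25000) = -0.6745
d' = 2.0537 − (-0.6745) = 2.7282

d′ = 2.728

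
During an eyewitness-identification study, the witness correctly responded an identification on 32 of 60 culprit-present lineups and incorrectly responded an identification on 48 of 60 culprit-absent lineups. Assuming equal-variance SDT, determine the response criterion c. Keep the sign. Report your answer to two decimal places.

H = 32/60 = 0.5333
FA = 48/60 = 0.8000
z(0.5333) = 0.084, z(0.8000) = 0.842
c = −½·[z(H) + z(FA)] = −0.5 × (0.084 + 0.842) = -0.463

c = -0.46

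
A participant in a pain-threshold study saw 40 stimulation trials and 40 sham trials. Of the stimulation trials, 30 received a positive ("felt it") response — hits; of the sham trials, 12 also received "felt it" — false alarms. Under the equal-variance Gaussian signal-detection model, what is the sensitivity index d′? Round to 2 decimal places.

H = 30/40 = 0.7500
FA = 12/40 = 0.3000
z(H) = 0.674
z(FA) = -0.524
d' = z(H) − z(FA) = 0.674 − (-0.524) = 1.198

d′ = 1.20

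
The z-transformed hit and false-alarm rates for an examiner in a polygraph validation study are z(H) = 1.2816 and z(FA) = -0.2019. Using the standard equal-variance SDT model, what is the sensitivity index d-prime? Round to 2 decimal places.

d-prime = 1.48

d' = z(H) − z(FA) = 1.2816 − (-0.2019) = 1.4835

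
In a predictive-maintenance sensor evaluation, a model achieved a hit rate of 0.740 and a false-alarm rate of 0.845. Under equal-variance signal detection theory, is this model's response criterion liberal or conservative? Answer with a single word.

z(H) = 0.643, z(FA) = 1.015
c = −½·(z(H) + z(FA)) = -0.829
c < 0 → liberal criterion (biased toward responding “yes”).

liberal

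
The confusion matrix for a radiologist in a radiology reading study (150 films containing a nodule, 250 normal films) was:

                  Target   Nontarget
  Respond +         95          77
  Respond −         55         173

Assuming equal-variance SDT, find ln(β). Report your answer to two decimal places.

H = 95/150 = 0.6333
FA = 77/250 = 0.3080
z(0.6333) = 0.341, z(0.3080) = -0.502
ln β = −½·[z(H)² − z(FA)²] = −0.5 × (0.116 − 0.252) = 0.068

ln β = 0.07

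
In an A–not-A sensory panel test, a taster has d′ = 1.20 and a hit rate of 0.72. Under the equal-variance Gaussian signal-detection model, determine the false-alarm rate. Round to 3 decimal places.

false-alarm rate = 0.269

z(hit rate) = z(0.72) = 0.5828
z(FA) = z(H) − d' = 0.5828 − 1.20 = -0.6172
false-alarm rate = Φ(-0.6172) = 0.2686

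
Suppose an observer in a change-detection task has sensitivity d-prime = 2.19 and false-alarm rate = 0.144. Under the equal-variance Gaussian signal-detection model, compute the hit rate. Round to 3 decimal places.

hit rate = 0.870

z(false-alarm rate) = z(0.144) = -1.0625
z(H) = z(FA) + d' = -1.0625 + 2.19 = 1.1275
hit rate = Φ(1.1275) = 0.8702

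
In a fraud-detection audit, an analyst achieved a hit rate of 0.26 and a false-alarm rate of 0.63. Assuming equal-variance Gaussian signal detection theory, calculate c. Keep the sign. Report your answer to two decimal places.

z(H) = -0.6433
z(FA) = 0.3319
c = −½·[z(H) + z(FA)] = −0.5 × (-0.6433 + 0.3319) = 0.1557
c > 0: the analyst has a conservative response bias.

c = 0.16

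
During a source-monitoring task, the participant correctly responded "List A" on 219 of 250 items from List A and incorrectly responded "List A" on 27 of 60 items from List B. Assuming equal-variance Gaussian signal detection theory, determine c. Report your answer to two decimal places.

H = 219/250 = 0.8760
FA = 27/60 = 0.4500
Φ⁻¹(0.8760) = 1.155, Φ⁻¹(0.4500) = -0.126
c = −½·[z(H) + z(FA)] = −0.5 × (1.155 + (-0.126)) = -0.5145
c < 0: the participant has a liberal response bias.

c = -0.51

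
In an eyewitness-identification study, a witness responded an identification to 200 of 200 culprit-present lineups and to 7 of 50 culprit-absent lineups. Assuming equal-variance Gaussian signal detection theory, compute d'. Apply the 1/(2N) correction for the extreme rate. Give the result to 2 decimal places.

d' = 3.89

The hit rate is 200/200 = 1, so apply the 1/(2N) correction: H → 1 − 1/(2·200) = 0.99750.
z(H) = z(0.99750) = 2.807
z(FA) = z(0.14000) = -1.080
d' = 2.807 − (-1.080) = 3.887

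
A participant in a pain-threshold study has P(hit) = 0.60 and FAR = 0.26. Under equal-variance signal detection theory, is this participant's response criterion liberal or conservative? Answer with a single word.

z(H) = 0.253, z(FA) = -0.643
c = −½·(z(H) + z(FA)) = 0.195
c > 0 → conservative criterion (biased toward responding “no”).

conservative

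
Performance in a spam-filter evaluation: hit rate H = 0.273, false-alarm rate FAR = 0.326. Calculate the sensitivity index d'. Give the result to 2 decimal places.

d' = -0.15

Φ⁻¹(H) = -0.6038
Φ⁻¹(FA) = -0.4510
d' = z(H) − z(FA) = -0.6038 − (-0.4510) = -0.1528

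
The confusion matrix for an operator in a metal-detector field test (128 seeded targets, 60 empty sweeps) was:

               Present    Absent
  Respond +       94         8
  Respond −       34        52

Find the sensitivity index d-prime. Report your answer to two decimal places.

H = 94/128 = 0.7344
FA = 8/60 = 0.1333
Φ⁻¹(H) = 0.626
Φ⁻¹(FA) = -1.111
d' = z(H) − z(FA) = 0.626 − (-1.111) = 1.737

d-prime = 1.74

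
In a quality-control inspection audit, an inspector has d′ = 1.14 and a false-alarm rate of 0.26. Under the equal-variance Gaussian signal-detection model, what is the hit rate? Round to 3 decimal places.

hit rate = 0.690

z(false-alarm rate) = z(0.26) = -0.6433
z(H) = z(FA) + d' = -0.6433 + 1.14 = 0.4967
hit rate = Φ(0.4967) = 0.6903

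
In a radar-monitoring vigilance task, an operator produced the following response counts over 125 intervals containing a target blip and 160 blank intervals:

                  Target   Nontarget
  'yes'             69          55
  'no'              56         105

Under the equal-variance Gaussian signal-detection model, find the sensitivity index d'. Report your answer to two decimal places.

d' = 0.53

H = 69/125 = 0.5520
FA = 55/160 = 0.3438
z(H) = z(0.5520) = 0.131
z(FA) = z(0.3438) = -0.402
d' = z(H) − z(FA) = 0.131 − (-0.402) = 0.533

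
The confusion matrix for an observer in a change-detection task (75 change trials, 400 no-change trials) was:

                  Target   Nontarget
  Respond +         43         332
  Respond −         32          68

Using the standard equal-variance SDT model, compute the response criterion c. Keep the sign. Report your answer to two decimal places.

H = 43/75 = 0.5733
FA = 332/400 = 0.8300
z(H) = z(0.5733) = 0.1848
z(FA) = z(0.8300) = 0.9542
c = −½·[z(H) + z(FA)] = −0.5 × (0.1848 + 0.9542) = -0.5695
c < 0: the observer has a liberal response bias.

c = -0.57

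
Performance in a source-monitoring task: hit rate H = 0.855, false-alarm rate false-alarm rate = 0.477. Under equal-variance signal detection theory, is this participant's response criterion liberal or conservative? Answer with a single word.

z(H) = 1.058, z(FA) = -0.058
c = −½·(z(H) + z(FA)) = -0.500
c < 0 → liberal criterion (biased toward responding “yes”).

liberal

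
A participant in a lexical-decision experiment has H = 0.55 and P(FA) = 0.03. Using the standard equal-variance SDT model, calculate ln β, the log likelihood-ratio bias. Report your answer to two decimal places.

ln β = 1.76

z(H) = z(0.55) = 0.126
z(FA) = z(0.03) = -1.881
ln β = −½·[z(H)² − z(FA)²] = −0.5 × (0.016 − 3.538) = 1.761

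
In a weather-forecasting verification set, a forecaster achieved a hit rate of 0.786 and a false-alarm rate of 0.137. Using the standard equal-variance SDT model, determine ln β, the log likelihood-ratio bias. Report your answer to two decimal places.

Φ⁻¹(H) = 0.793
Φ⁻¹(FA) = -1.094
ln β = −½·[z(H)² − z(FA)²] = −0.5 × (0.629 − 1.197) = 0.284

ln β = 0.28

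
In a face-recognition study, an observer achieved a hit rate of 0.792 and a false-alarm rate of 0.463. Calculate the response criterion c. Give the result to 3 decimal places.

z(H) = z(0.792) = 0.8134
z(FA) = z(0.463) = -0.0929
c = −½·[z(H) + z(FA)] = −0.5 × (0.8134 + (-0.0929)) = -0.36025
c < 0: the observer has a liberal response bias.

c = -0.360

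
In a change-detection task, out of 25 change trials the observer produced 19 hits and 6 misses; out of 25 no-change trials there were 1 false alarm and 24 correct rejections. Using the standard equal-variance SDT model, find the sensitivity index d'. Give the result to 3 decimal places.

d' = 2.457

H = 19/25 = 0.7600
FA = 1/25 = 0.0400
Φ⁻¹(H) = 0.7063
Φ⁻¹(FA) = -1.7507
d' = z(H) − z(FA) = 0.7063 − (-1.7507) = 2.4570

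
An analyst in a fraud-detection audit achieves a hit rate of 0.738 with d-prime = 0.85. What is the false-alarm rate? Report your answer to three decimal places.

z(hit rate) = z(0.738) = 0.6372
z(FA) = z(H) − d' = 0.6372 − 0.85 = -0.2128
false-alarm rate = Φ(-0.2128) = 0.4157

false-alarm rate = 0.416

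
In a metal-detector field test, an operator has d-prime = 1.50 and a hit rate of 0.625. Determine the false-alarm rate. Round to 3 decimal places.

z(hit rate) = z(0.625) = 0.3186
z(FA) = z(H) − d' = 0.3186 − 1.50 = -1.1814
false-alarm rate = Φ(-1.1814) = 0.1187

false-alarm rate = 0.119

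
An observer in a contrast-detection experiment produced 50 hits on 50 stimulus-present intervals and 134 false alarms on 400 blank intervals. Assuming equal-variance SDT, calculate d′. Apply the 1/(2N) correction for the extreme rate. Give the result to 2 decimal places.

d′ = 2.75

The hit rate is 50/50 = 1, so apply the 1/(2N) correction: H → 1 − 1/(2·50) = 0.99000.
z(H) = z(0.99000) = 2.326
z(FA) = z(0.33500) = -0.426
d' = 2.326 − (-0.426) = 2.752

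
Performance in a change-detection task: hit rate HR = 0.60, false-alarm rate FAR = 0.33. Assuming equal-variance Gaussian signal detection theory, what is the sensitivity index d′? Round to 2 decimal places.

d′ = 0.69

Φ⁻¹(H) = 0.2533
Φ⁻¹(FA) = -0.4399
d' = z(H) − z(FA) = 0.2533 − (-0.4399) = 0.6932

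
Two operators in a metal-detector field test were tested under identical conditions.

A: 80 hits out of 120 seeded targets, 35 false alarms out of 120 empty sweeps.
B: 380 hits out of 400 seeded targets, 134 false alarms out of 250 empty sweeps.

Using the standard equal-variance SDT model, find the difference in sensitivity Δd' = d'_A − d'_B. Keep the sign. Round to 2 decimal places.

Δd' = -0.58

A: z(0.6667) = 0.431, z(0.2917) = -0.548, d' = 0.979
B: z(0.9500) = 1.645, z(0.5360) = 0.090, d' = 1.555
Δd' = d'_A − d'_B = 0.979 − 1.555 = -0.576
B has the higher sensitivity.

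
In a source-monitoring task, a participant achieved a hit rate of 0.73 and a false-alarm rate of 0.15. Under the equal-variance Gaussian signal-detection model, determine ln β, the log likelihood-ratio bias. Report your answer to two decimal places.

ln β = 0.35

z(H) = 0.613
z(FA) = -1.036
ln β = −½·[z(H)² − z(FA)²] = −0.5 × (0.376 − 1.073) = 0.3485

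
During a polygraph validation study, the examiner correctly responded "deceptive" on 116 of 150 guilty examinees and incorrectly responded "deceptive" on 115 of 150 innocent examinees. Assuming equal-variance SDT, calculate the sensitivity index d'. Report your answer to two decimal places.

H = 116/150 = 0.7733
FA = 115/150 = 0.7667
z(0.7733) = 0.750, z(0.7667) = 0.728
d' = z(H) − z(FA) = 0.750 − 0.728 = 0.022

d' = 0.02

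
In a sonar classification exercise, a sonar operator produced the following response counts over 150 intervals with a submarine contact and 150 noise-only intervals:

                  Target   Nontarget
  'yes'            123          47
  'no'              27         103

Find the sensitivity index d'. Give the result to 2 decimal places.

d' = 1.40

H = 123/150 = 0.8200
FA = 47/150 = 0.3133
Φ⁻¹(H) = Φ⁻¹(0.8200) = 0.915
Φ⁻¹(FA) = Φ⁻¹(0.3133) = -0.487
d' = z(H) − z(FA) = 0.915 − (-0.487) = 1.402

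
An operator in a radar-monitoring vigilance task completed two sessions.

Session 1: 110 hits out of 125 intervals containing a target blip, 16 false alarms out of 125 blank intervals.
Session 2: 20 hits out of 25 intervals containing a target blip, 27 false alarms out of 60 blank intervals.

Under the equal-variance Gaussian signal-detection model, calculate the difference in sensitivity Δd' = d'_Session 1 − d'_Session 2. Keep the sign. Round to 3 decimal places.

Δd' = 1.344

Session 1: z(0.8800) = 1.1750, z(0.1280) = -1.1359, d' = 2.3109
Session 2: z(0.8000) = 0.8416, z(0.4500) = -0.1257, d' = 0.9673
Δd' = d'_Session 1 − d'_Session 2 = 2.3109 − 0.9673 = 1.3436
Session 1 has the higher sensitivity.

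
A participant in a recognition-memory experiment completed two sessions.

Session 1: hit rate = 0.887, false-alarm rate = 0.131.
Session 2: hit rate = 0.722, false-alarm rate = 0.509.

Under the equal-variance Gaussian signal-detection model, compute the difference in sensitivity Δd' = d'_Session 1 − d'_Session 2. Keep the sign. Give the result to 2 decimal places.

Δd' = 1.77

Session 1: z(0.887) = 1.211, z(0.131) = -1.122, d' = 2.333
Session 2: z(0.722) = 0.589, z(0.509) = 0.023, d' = 0.566
Δd' = d'_Session 1 − d'_Session 2 = 2.333 − 0.566 = 1.767
Session 1 has the higher sensitivity.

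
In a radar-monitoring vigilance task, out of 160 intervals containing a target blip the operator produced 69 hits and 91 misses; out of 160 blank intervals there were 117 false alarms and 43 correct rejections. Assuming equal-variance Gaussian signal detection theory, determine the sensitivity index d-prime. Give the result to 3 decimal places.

d-prime = -0.790

H = 69/160 = 0.4313
FA = 117/160 = 0.7312
z(H) = -0.1731
z(FA) = 0.6164
d' = z(H) − z(FA) = -0.1731 − 0.6164 = -0.7895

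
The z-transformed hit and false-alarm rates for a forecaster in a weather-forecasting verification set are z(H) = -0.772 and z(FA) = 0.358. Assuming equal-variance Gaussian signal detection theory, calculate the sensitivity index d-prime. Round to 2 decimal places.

d' = z(H) − z(FA) = -0.772 − 0.358 = -1.130

d-prime = -1.13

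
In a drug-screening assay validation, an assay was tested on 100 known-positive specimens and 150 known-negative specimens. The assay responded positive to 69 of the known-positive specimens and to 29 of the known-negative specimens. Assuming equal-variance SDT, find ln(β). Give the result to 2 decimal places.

ln β = 0.25

H = 69/100 = 0.6900
FA = 29/150 = 0.1933
Φ⁻¹(H) = 0.496
Φ⁻¹(FA) = -0.866
ln β = −½·[z(H)² − z(FA)²] = −0.5 × (0.246 − 0.750) = 0.252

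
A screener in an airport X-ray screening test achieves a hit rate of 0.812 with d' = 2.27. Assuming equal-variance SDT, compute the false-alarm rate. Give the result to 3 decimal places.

false-alarm rate = 0.083

z(hit rate) = z(0.812) = 0.8853
z(FA) = z(H) − d' = 0.8853 − 2.27 = -1.3847
false-alarm rate = Φ(-1.3847) = 0.0831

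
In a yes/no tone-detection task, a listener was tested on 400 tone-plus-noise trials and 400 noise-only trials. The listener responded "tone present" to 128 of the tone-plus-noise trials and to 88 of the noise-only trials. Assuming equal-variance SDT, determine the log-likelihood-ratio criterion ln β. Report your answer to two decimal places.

ln β = 0.19

H = 128/400 = 0.3200
FA = 88/400 = 0.2200
z(H) = -0.468
z(FA) = -0.772
ln β = −½·[z(H)² − z(FA)²] = −0.5 × (0.219 − 0.596) = 0.1885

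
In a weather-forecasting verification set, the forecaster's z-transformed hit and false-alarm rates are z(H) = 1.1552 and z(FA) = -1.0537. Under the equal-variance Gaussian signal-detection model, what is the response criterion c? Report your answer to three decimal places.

c = -0.051

c = −½·[z(H) + z(FA)] = −½·(1.1552 + (-1.0537)) = -0.05075
c < 0: the forecaster has a liberal response bias.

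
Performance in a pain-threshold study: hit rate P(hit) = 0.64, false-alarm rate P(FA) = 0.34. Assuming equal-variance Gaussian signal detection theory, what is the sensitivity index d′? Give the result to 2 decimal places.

z(0.64) = 0.3585, z(0.34) = -0.4125
d' = z(H) − z(FA) = 0.3585 − (-0.4125) = 0.7710

d′ = 0.77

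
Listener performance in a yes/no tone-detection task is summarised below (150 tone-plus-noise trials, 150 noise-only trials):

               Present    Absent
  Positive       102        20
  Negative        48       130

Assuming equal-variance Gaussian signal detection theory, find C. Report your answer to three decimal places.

C = 0.322

H = 102/150 = 0.6800
FA = 20/150 = 0.1333
z(H) = 0.4677
z(FA) = -1.1109
c = −½·[z(H) + z(FA)] = −0.5 × (0.4677 + (-1.1109)) = 0.3216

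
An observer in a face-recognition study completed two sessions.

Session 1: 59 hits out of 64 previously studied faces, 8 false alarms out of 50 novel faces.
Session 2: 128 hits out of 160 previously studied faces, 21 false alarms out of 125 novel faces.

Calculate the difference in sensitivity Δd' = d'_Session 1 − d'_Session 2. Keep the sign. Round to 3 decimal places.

Δd' = 0.609

Session 1: z(0.9219) = 1.4180, z(0.1600) = -0.9945, d' = 2.4125
Session 2: z(0.8000) = 0.8416, z(0.1680) = -0.9621, d' = 1.8037
Δd' = d'_Session 1 − d'_Session 2 = 2.4125 − 1.8037 = 0.6088
Session 1 has the higher sensitivity.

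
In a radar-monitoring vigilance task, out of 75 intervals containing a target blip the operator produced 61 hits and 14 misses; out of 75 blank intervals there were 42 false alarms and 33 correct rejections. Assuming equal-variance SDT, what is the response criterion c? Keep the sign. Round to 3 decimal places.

c = -0.521

H = 61/75 = 0.8133
FA = 42/75 = 0.5600
Φ⁻¹(H) = Φ⁻¹(0.8133) = 0.8901
Φ⁻¹(FA) = Φ⁻¹(0.5600) = 0.1510
c = −½·[z(H) + z(FA)] = −0.5 × (0.8901 + 0.1510) = -0.52055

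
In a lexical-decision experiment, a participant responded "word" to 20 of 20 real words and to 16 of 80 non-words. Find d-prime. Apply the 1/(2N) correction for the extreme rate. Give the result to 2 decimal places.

The hit rate is 20/20 = 1, so apply the 1/(2N) correction: H → 1 − 1/(2·20) = 0.97500.
z(H) = z(0.97500) = 1.960
z(FA) = z(0.20000) = -0.842
d' = 1.960 − (-0.842) = 2.802

d-prime = 2.80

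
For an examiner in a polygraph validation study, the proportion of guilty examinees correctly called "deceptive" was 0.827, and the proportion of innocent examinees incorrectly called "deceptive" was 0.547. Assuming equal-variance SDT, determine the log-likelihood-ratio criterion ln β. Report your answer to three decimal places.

z(H) = 0.9424
z(FA) = 0.1181
ln β = −½·[z(H)² − z(FA)²] = −0.5 × (0.8881 − 0.0139) = -0.4371

ln β = -0.437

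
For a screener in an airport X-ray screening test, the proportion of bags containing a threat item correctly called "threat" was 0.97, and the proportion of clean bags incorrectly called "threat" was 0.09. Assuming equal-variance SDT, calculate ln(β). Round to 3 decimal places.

Φ⁻¹(H) = Φ⁻¹(0.97) = 1.8808
Φ⁻¹(FA) = Φ⁻¹(0.09) = -1.3408
ln β = −½·[z(H)² − z(FA)²] = −0.5 × (3.5374 − 1.7977) = -0.86985

ln β = -0.870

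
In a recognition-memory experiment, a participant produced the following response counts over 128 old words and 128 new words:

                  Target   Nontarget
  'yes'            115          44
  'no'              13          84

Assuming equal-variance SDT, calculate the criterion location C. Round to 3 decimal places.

C = -0.435

H = 115/128 = 0.8984
FA = 44/128 = 0.3438
Φ⁻¹(H) = 1.2725
Φ⁻¹(FA) = -0.4021
c = −½·[z(H) + z(FA)] = −0.5 × (1.2725 + (-0.4021)) = -0.4352
c < 0: the participant has a liberal response bias.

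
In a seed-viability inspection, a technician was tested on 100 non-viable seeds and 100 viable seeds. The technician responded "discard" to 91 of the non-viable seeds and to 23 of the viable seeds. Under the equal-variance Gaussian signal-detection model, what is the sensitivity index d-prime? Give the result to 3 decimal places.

d-prime = 2.080

H = 91/100 = 0.9100
FA = 23/100 = 0.2300
z(0.9100) = 1.3408, z(0.2300) = -0.7388
d' = z(H) − z(FA) = 1.3408 − (-0.7388) = 2.0796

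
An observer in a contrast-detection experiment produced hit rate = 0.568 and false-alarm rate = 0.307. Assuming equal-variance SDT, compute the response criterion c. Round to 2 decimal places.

z(H) = z(0.568) = 0.171
z(FA) = z(0.307) = -0.504
c = −½·[z(H) + z(FA)] = −0.5 × (0.171 + (-0.504)) = 0.1665
c > 0: the observer has a conservative response bias.

c = 0.17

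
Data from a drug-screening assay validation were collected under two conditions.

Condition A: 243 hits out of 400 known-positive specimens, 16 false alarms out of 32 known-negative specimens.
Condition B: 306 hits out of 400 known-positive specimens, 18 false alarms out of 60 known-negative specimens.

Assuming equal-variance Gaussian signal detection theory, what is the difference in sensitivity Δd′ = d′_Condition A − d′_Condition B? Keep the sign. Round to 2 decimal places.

Δd′ = -0.97

Condition A: z(0.6075) = 0.273, z(0.5000) = 0.000, d' = 0.273
Condition B: z(0.7650) = 0.722, z(0.3000) = -0.524, d' = 1.246
Δd' = d'_Condition A − d'_Condition B = 0.273 − 1.246 = -0.973
Condition B has the higher sensitivity.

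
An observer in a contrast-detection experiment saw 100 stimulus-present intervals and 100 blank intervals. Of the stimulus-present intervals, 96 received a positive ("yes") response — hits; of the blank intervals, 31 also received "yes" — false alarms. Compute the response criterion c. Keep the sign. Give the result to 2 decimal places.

H = 96/100 = 0.9600
FA = 31/100 = 0.3100
z(H) = 1.7507
z(FA) = -0.4959
c = −½·[z(H) + z(FA)] = −0.5 × (1.7507 + (-0.4959)) = -0.6274
c < 0: the observer has a liberal response bias.

c = -0.63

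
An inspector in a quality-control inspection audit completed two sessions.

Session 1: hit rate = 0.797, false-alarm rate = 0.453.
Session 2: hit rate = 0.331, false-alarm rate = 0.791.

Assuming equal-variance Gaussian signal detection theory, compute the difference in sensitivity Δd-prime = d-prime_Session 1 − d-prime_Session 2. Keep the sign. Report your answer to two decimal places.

Δd-prime = 2.20

Session 1: z(0.797) = 0.831, z(0.453) = -0.118, d' = 0.949
Session 2: z(0.331) = -0.437, z(0.791) = 0.810, d' = -1.247
Δd' = d'_Session 1 − d'_Session 2 = 0.949 − (-1.247) = 2.196
Session 1 has the higher sensitivity.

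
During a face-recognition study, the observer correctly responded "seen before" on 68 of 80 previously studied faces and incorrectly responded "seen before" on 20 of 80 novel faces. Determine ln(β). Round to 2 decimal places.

ln β = -0.31

H = 68/80 = 0.8500
FA = 20/80 = 0.2500
z(0.8500) = 1.036, z(0.2500) = -0.674
ln β = −½·[z(H)² − z(FA)²] = −0.5 × (1.073 − 0.454) = -0.3095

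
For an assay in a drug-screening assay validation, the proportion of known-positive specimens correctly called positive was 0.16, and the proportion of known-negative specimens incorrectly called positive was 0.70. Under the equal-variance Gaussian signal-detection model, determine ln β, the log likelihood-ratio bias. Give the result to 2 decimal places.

z(H) = -0.994
z(FA) = 0.524
ln β = −½·[z(H)² − z(FA)²] = −0.5 × (0.988 − 0.275) = -0.3565

ln β = -0.36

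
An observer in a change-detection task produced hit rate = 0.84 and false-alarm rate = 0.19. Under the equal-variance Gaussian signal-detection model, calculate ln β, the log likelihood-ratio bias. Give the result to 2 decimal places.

ln β = -0.11

Φ⁻¹(H) = Φ⁻¹(0.84) = 0.994
Φ⁻¹(FA) = Φ⁻¹(0.19) = -0.878
ln β = −½·[z(H)² − z(FA)²] = −0.5 × (0.988 − 0.771) = -0.1085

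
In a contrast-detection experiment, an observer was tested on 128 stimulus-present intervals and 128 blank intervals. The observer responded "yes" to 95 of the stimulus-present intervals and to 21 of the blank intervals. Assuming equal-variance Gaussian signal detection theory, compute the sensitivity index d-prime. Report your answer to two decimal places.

H = 95/128 = 0.7422
FA = 21/128 = 0.1641
z(0.7422) = 0.650, z(0.1641) = -0.978
d' = z(H) − z(FA) = 0.650 − (-0.978) = 1.628

d-prime = 1.63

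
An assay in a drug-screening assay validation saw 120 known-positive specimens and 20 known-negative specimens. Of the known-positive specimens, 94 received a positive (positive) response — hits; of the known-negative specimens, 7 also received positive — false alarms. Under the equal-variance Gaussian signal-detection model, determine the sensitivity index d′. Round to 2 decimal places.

H = 94/120 = 0.7833
FA = 7/20 = 0.3500
z(H) = z(0.7833) = 0.7834
z(FA) = z(0.3500) = -0.3853
d' = z(H) − z(FA) = 0.7834 − (-0.3853) = 1.1687

d′ = 1.17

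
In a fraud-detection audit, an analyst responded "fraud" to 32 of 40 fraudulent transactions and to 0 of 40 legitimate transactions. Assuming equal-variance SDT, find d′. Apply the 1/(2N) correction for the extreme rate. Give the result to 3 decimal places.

The false-alarm rate is 0/40 = 0, so apply the 1/(2N) correction: FA → 1/(2·40) = 0.01250.
z(H) = z(0.80000) = 0.8416
z(FA) = z(0.01250) = -2.2414
d' = 0.8416 − (-2.2414) = 3.0830

d′ = 3.083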